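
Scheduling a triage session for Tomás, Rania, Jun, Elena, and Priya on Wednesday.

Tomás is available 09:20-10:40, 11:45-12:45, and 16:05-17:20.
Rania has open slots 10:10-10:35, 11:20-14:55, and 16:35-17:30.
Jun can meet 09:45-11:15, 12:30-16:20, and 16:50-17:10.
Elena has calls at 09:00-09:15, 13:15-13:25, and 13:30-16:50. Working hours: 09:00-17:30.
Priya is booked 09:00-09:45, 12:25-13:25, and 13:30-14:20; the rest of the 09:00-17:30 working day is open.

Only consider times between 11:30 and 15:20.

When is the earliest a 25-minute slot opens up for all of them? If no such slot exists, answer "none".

none

Elena free within 09:00–17:30: 09:15–13:15, 13:25–13:30, 16:50–17:30.
Priya free within 09:00–17:30: 09:45–12:25, 13:25–13:30, 14:20–17:30.
Tomás ∩ Rania: 10:10–10:35, 11:45–12:45, 16:35–17:20.
Tomás ∩ Rania ∩ Jun: 10:10–10:35, 12:30–12:45, 16:50–17:10.
Tomás ∩ Rania ∩ Jun ∩ Elena: 10:10–10:35, 12:30–12:45, 16:50–17:10.
Tomás ∩ Rania ∩ Jun ∩ Elena ∩ Priya: 10:10–10:35, 16:50–17:10.
Restricted to 11:30–15:20: (none).
Windows ≥ 25 min: (none).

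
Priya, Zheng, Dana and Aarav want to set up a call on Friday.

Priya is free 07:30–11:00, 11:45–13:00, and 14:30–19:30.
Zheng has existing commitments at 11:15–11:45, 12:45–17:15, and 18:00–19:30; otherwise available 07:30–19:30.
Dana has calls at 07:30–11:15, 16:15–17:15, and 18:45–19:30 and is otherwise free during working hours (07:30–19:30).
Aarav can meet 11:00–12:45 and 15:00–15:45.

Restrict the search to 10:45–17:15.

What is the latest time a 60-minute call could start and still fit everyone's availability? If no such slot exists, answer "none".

Zheng free within 07:30–19:30: 07:30–11:15, 11:45–12:45, 17:15–18:00.
Dana free within 07:30–19:30: 11:15–16:15, 17:15–18:45.
Priya ∩ Zheng: 07:30–11:00, 11:45–12:45, 17:15–18:00.
Priya ∩ Zheng ∩ Dana: 11:45–12:45, 17:15–18:00.
Priya ∩ Zheng ∩ Dana ∩ Aarav: 11:45–12:45.
Restricted to 10:45–17:15: 11:45–12:45.
Windows ≥ 60 min: 11:45–12:45.
Latest start in the last window 11:45–12:45 is 12:45 − 60 min = 11:45.

11:45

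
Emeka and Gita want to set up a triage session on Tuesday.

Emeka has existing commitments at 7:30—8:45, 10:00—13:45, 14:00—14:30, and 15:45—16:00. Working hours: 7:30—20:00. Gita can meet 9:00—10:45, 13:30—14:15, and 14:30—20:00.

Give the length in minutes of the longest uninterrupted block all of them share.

240 minutes

Emeka free within 07:30–20:00: 08:45–10:00, 13:45–14:00, 14:30–15:45, 16:00–20:00.
Emeka ∩ Gita: 09:00–10:00, 13:45–14:00, 14:30–15:45, 16:00–20:00.
Common window lengths: 60, 15, 75, 240 min; longest is 240.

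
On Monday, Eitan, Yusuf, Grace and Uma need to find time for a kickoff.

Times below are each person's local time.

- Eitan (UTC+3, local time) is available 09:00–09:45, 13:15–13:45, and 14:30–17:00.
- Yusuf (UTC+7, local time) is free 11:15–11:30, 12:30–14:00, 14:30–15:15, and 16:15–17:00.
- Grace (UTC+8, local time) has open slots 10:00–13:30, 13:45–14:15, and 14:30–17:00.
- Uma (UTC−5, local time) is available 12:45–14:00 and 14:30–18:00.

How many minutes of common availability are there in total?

0 minutes

Eitan → UTC: 06:00–06:45, 10:15–10:45, 11:30–14:00.
Yusuf → UTC: 04:15–04:30, 05:30–07:00, 07:30–08:15, 09:15–10:00.
Grace → UTC: 02:00–05:30, 05:45–06:15, 06:30–09:00.
Uma → UTC: 17:45–19:00, 19:30–23:00.
Eitan ∩ Yusuf: 06:00–06:45.
Eitan ∩ Yusuf ∩ Grace: 06:00–06:15, 06:30–06:45.
Eitan ∩ Yusuf ∩ Grace ∩ Uma: (none).
Total common minutes: 0.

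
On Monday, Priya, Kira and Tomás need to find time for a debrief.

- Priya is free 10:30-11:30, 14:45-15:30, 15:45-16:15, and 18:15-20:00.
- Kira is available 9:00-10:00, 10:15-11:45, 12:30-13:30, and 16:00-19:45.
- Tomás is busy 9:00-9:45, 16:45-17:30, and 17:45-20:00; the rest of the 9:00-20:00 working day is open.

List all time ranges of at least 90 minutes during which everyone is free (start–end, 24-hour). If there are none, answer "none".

Tomás free within 09:00–20:00: 09:45–16:45, 17:30–17:45.
Priya ∩ Kira: 10:30–11:30, 16:00–16:15, 18:15–19:45.
Priya ∩ Kira ∩ Tomás: 10:30–11:30, 16:00–16:15.
Windows ≥ 90 min: (none).

none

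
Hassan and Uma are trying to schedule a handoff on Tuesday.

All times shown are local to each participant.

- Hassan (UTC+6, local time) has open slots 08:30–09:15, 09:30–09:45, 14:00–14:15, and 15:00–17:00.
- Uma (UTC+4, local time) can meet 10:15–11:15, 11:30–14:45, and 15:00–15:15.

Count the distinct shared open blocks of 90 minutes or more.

Hassan → UTC: 02:30–03:15, 03:30–03:45, 08:00–08:15, 09:00–11:00.
Uma → UTC: 06:15–07:15, 07:30–10:45, 11:00–11:15.
Hassan ∩ Uma: 08:00–08:15, 09:00–10:45.
Windows ≥ 90 min: 09:00–10:45.
That's 1 window.

1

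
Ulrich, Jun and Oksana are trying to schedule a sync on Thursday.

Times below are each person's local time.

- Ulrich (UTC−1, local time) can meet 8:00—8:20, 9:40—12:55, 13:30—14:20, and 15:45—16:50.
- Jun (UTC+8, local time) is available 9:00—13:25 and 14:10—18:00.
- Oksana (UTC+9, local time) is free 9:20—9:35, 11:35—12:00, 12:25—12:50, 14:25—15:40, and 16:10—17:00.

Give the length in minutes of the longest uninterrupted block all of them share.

0 minutes

Ulrich → UTC: 09:00–09:20, 10:40–13:55, 14:30–15:20, 16:45–17:50.
Jun → UTC: 01:00–05:25, 06:10–10:00.
Oksana → UTC: 00:20–00:35, 02:35–03:00, 03:25–03:50, 05:25–06:40, 07:10–08:00.
Ulrich ∩ Jun: 09:00–09:20.
Ulrich ∩ Jun ∩ Oksana: (none).
No common window.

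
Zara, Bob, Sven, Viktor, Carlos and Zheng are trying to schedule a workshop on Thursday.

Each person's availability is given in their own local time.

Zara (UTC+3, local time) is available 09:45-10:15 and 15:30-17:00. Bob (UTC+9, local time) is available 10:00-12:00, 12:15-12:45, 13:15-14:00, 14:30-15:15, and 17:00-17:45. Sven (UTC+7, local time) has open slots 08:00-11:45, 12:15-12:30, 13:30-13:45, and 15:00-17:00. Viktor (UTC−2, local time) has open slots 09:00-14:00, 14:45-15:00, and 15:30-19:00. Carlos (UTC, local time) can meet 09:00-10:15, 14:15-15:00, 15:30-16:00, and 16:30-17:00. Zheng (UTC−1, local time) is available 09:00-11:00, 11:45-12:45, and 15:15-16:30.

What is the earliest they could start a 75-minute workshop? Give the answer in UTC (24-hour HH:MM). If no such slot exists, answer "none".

none

Zara → UTC: 06:45–07:15, 12:30–14:00.
Bob → UTC: 01:00–03:00, 03:15–03:45, 04:15–05:00, 05:30–06:15, 08:00–08:45.
Sven → UTC: 01:00–04:45, 05:15–05:30, 06:30–06:45, 08:00–10:00.
Viktor → UTC: 11:00–16:00, 16:45–17:00, 17:30–21:00.
Carlos → UTC: 09:00–10:15, 14:15–15:00, 15:30–16:00, 16:30–17:00.
Zheng → UTC: 10:00–12:00, 12:45–13:45, 16:15–17:30.
Zara ∩ Bob: (none).
Zara ∩ Bob ∩ Sven: (none).
Zara ∩ Bob ∩ Sven ∩ Viktor: (none).
Zara ∩ Bob ∩ Sven ∩ Viktor ∩ Carlos: (none).
Zara ∩ Bob ∩ Sven ∩ Viktor ∩ Carlos ∩ Zheng: (none).
Windows ≥ 75 min: (none).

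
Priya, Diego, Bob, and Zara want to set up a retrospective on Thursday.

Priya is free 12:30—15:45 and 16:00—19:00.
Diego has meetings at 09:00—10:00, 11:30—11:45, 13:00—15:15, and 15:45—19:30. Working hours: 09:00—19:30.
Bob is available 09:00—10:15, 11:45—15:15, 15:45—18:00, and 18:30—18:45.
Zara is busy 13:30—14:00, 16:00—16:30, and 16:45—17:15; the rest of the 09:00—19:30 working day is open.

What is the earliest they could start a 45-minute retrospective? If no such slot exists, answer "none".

none

Diego free within 09:00–19:30: 10:00–11:30, 11:45–13:00, 15:15–15:45.
Zara free within 09:00–19:30: 09:00–13:30, 14:00–16:00, 16:30–16:45, 17:15–19:30.
Priya ∩ Diego: 12:30–13:00, 15:15–15:45.
Priya ∩ Diego ∩ Bob: 12:30–13:00.
Priya ∩ Diego ∩ Bob ∩ Zara: 12:30–13:00.
Windows ≥ 45 min: (none).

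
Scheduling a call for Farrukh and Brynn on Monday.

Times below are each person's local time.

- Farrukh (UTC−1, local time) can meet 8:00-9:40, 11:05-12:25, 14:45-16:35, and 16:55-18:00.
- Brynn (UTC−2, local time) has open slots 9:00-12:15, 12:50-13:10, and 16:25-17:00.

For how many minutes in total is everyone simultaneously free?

115 minutes

Farrukh → UTC: 09:00–10:40, 12:05–13:25, 15:45–17:35, 17:55–19:00.
Brynn → UTC: 11:00–14:15, 14:50–15:10, 18:25–19:00.
Farrukh ∩ Brynn: 12:05–13:25, 18:25–19:00.
Total common minutes: 80 + 35 = 115.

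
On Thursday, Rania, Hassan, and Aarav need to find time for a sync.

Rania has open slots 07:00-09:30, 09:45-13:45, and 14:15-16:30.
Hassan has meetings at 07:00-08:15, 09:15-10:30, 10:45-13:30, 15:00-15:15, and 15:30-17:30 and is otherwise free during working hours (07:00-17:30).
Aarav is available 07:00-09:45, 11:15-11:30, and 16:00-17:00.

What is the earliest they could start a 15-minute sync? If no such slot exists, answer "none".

08:15

Hassan free within 07:00–17:30: 08:15–09:15, 10:30–10:45, 13:30–15:00, 15:15–15:30.
Rania ∩ Hassan: 08:15–09:15, 10:30–10:45, 13:30–13:45, 14:15–15:00, 15:15–15:30.
Rania ∩ Hassan ∩ Aarav: 08:15–09:15.
Windows ≥ 15 min: 08:15–09:15.
Earliest such window starts at 08:15.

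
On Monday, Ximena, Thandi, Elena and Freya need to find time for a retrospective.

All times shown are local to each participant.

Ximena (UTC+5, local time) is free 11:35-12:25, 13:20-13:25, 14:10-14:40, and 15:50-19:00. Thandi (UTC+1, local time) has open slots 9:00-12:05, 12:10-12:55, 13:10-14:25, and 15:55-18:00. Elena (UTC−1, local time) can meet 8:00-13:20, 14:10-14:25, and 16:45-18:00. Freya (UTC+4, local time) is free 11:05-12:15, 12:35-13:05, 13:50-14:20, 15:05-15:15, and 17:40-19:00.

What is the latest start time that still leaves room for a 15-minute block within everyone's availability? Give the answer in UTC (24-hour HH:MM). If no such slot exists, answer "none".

Ximena → UTC: 06:35–07:25, 08:20–08:25, 09:10–09:40, 10:50–14:00.
Thandi → UTC: 08:00–11:05, 11:10–11:55, 12:10–13:25, 14:55–17:00.
Elena → UTC: 09:00–14:20, 15:10–15:25, 17:45–19:00.
Freya → UTC: 07:05–08:15, 08:35–09:05, 09:50–10:20, 11:05–11:15, 13:40–15:00.
Ximena ∩ Thandi: 08:20–08:25, 09:10–09:40, 10:50–11:05, 11:10–11:55, 12:10–13:25.
Ximena ∩ Thandi ∩ Elena: 09:10–09:40, 10:50–11:05, 11:10–11:55, 12:10–13:25.
Ximena ∩ Thandi ∩ Elena ∩ Freya: 11:10–11:15.
Windows ≥ 15 min: (none).

none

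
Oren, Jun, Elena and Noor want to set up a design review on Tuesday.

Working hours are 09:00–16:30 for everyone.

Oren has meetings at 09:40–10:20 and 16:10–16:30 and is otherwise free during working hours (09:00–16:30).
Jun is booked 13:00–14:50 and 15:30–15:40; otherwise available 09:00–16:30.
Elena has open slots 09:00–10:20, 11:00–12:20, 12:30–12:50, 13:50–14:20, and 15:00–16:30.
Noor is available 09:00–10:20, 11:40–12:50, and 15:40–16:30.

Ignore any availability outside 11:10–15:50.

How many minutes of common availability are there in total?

Oren free within 09:00–16:30: 09:00–09:40, 10:20–16:10.
Jun free within 09:00–16:30: 09:00–13:00, 14:50–15:30, 15:40–16:30.
Oren ∩ Jun: 09:00–09:40, 10:20–13:00, 14:50–15:30, 15:40–16:10.
Oren ∩ Jun ∩ Elena: 09:00–09:40, 11:00–12:20, 12:30–12:50, 15:00–15:30, 15:40–16:10.
Oren ∩ Jun ∩ Elena ∩ Noor: 09:00–09:40, 11:40–12:20, 12:30–12:50, 15:40–16:10.
Restricted to 11:10–15:50: 11:40–12:20, 12:30–12:50, 15:40–15:50.
Total common minutes: 40 + 20 + 10 = 70.

70 minutes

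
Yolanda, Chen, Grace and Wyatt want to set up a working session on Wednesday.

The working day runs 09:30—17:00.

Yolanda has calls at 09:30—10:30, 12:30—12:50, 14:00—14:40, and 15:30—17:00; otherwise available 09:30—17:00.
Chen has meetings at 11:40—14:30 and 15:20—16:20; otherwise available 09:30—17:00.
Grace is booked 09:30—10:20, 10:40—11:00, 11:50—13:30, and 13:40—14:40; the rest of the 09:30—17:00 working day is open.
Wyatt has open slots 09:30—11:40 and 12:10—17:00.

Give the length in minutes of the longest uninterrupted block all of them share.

Yolanda free within 09:30–17:00: 10:30–12:30, 12:50–14:00, 14:40–15:30.
Chen free within 09:30–17:00: 09:30–11:40, 14:30–15:20, 16:20–17:00.
Grace free within 09:30–17:00: 10:20–10:40, 11:00–11:50, 13:30–13:40, 14:40–17:00.
Yolanda ∩ Chen: 10:30–11:40, 14:40–15:20.
Yolanda ∩ Chen ∩ Grace: 10:30–10:40, 11:00–11:40, 14:40–15:20.
Yolanda ∩ Chen ∩ Grace ∩ Wyatt: 10:30–10:40, 11:00–11:40, 14:40–15:20.
Common window lengths: 10, 40, 40 min; longest is 40.

40 minutes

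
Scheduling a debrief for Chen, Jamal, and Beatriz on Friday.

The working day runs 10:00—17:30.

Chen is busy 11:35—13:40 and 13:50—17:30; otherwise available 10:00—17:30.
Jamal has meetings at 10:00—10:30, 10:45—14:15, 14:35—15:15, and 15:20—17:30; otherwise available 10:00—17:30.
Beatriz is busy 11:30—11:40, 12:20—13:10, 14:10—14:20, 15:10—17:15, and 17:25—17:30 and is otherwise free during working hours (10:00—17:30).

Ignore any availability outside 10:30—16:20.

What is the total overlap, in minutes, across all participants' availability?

Chen free within 10:00–17:30: 10:00–11:35, 13:40–13:50.
Jamal free within 10:00–17:30: 10:30–10:45, 14:15–14:35, 15:15–15:20.
Beatriz free within 10:00–17:30: 10:00–11:30, 11:40–12:20, 13:10–14:10, 14:20–15:10, 17:15–17:25.
Chen ∩ Jamal: 10:30–10:45.
Chen ∩ Jamal ∩ Beatriz: 10:30–10:45.
Restricted to 10:30–16:20: 10:30–10:45.
Total common minutes: 15.

15 minutes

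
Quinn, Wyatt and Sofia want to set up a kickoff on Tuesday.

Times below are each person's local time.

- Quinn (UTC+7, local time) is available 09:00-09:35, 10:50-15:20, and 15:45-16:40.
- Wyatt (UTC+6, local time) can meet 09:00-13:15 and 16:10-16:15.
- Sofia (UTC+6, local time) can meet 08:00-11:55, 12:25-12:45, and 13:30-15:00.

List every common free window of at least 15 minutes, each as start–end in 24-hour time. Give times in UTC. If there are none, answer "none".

03:50–05:55, 06:25–06:45

Quinn → UTC: 02:00–02:35, 03:50–08:20, 08:45–09:40.
Wyatt → UTC: 03:00–07:15, 10:10–10:15.
Sofia → UTC: 02:00–05:55, 06:25–06:45, 07:30–09:00.
Quinn ∩ Wyatt: 03:50–07:15.
Quinn ∩ Wyatt ∩ Sofia: 03:50–05:55, 06:25–06:45.
Windows ≥ 15 min: 03:50–05:55, 06:25–06:45.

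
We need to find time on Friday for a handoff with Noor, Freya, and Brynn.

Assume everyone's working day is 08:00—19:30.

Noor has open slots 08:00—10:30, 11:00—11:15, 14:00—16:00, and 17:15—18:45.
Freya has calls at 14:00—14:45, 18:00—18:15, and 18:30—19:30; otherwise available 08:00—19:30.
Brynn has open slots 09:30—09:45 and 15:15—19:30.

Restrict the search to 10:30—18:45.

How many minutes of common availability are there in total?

105 minutes

Freya free within 08:00–19:30: 08:00–14:00, 14:45–18:00, 18:15–18:30.
Noor ∩ Freya: 08:00–10:30, 11:00–11:15, 14:45–16:00, 17:15–18:00, 18:15–18:30.
Noor ∩ Freya ∩ Brynn: 09:30–09:45, 15:15–16:00, 17:15–18:00, 18:15–18:30.
Restricted to 10:30–18:45: 15:15–16:00, 17:15–18:00, 18:15–18:30.
Total common minutes: 45 + 45 + 15 = 105.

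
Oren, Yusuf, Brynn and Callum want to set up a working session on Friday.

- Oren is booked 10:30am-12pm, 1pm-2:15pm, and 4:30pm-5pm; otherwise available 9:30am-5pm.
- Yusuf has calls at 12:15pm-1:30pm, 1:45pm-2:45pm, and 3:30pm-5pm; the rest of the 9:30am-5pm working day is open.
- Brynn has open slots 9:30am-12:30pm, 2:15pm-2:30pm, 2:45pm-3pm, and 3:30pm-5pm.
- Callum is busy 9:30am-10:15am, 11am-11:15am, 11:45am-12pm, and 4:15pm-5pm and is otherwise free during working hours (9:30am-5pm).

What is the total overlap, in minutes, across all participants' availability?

Oren free within 09:30–17:00: 09:30–10:30, 12:00–13:00, 14:15–16:30.
Yusuf free within 09:30–17:00: 09:30–12:15, 13:30–13:45, 14:45–15:30.
Callum free within 09:30–17:00: 10:15–11:00, 11:15–11:45, 12:00–16:15.
Oren ∩ Yusuf: 09:30–10:30, 12:00–12:15, 14:45–15:30.
Oren ∩ Yusuf ∩ Brynn: 09:30–10:30, 12:00–12:15, 14:45–15:00.
Oren ∩ Yusuf ∩ Brynn ∩ Callum: 10:15–10:30, 12:00–12:15, 14:45–15:00.
Total common minutes: 15 + 15 + 15 = 45.

45 minutes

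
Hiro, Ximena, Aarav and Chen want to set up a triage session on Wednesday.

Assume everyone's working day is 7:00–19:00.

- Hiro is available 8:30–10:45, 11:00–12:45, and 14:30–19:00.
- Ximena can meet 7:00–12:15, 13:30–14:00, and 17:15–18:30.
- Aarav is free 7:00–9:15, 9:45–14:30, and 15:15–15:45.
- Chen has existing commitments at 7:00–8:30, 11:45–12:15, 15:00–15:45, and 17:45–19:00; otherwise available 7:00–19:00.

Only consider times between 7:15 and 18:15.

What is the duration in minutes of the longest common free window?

60 minutes

Chen free within 07:00–19:00: 08:30–11:45, 12:15–15:00, 15:45–17:45.
Hiro ∩ Ximena: 08:30–10:45, 11:00–12:15, 17:15–18:30.
Hiro ∩ Ximena ∩ Aarav: 08:30–09:15, 09:45–10:45, 11:00–12:15.
Hiro ∩ Ximena ∩ Aarav ∩ Chen: 08:30–09:15, 09:45–10:45, 11:00–11:45.
Restricted to 07:15–18:15: 08:30–09:15, 09:45–10:45, 11:00–11:45.
Common window lengths: 45, 60, 45 min; longest is 60.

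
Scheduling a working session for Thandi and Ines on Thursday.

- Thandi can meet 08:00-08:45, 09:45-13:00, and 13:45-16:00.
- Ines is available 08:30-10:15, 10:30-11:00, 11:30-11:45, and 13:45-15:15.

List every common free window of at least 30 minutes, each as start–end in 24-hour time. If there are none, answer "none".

Thandi ∩ Ines: 08:30–08:45, 09:45–10:15, 10:30–11:00, 11:30–11:45, 13:45–15:15.
Windows ≥ 30 min: 09:45–10:15, 10:30–11:00, 13:45–15:15.

09:45–10:15, 10:30–11:00, 13:45–15:15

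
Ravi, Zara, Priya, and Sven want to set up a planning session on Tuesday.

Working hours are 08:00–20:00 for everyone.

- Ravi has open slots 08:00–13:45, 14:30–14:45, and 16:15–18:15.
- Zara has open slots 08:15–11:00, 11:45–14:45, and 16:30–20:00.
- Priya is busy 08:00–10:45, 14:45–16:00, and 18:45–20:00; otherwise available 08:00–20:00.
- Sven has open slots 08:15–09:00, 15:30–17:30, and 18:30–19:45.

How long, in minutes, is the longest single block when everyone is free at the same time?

Priya free within 08:00–20:00: 10:45–14:45, 16:00–18:45.
Ravi ∩ Zara: 08:15–11:00, 11:45–13:45, 14:30–14:45, 16:30–18:15.
Ravi ∩ Zara ∩ Priya: 10:45–11:00, 11:45–13:45, 14:30–14:45, 16:30–18:15.
Ravi ∩ Zara ∩ Priya ∩ Sven: 16:30–17:30.
Single common window of 60 minutes.

60 minutes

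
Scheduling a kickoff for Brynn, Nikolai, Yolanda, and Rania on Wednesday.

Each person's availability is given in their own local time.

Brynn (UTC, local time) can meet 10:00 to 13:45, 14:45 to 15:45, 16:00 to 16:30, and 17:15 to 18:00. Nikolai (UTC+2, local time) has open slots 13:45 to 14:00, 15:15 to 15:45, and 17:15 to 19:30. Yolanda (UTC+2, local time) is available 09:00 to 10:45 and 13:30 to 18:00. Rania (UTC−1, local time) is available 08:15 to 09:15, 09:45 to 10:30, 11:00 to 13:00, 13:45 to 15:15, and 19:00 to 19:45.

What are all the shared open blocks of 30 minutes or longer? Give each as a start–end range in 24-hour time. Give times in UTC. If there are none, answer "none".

13:15–13:45, 15:15–15:45

Brynn → UTC: 10:00–13:45, 14:45–15:45, 16:00–16:30, 17:15–18:00.
Nikolai → UTC: 11:45–12:00, 13:15–13:45, 15:15–17:30.
Yolanda → UTC: 07:00–08:45, 11:30–16:00.
Rania → UTC: 09:15–10:15, 10:45–11:30, 12:00–14:00, 14:45–16:15, 20:00–20:45.
Brynn ∩ Nikolai: 11:45–12:00, 13:15–13:45, 15:15–15:45, 16:00–16:30, 17:15–17:30.
Brynn ∩ Nikolai ∩ Yolanda: 11:45–12:00, 13:15–13:45, 15:15–15:45.
Brynn ∩ Nikolai ∩ Yolanda ∩ Rania: 13:15–13:45, 15:15–15:45.
Windows ≥ 30 min: 13:15–13:45, 15:15–15:45.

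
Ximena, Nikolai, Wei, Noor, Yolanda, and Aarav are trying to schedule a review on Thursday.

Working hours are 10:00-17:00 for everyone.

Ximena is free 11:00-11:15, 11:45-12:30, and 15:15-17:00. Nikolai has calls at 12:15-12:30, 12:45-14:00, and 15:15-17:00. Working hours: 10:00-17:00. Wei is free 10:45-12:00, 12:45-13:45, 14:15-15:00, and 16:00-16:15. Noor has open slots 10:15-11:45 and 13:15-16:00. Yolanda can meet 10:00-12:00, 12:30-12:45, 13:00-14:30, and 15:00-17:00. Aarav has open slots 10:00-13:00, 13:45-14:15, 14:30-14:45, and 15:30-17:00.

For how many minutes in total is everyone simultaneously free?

15 minutes

Nikolai free within 10:00–17:00: 10:00–12:15, 12:30–12:45, 14:00–15:15.
Ximena ∩ Nikolai: 11:00–11:15, 11:45–12:15.
Ximena ∩ Nikolai ∩ Wei: 11:00–11:15, 11:45–12:00.
Ximena ∩ Nikolai ∩ Wei ∩ Noor: 11:00–11:15.
Ximena ∩ Nikolai ∩ Wei ∩ Noor ∩ Yolanda: 11:00–11:15.
Ximena ∩ Nikolai ∩ Wei ∩ Noor ∩ Yolanda ∩ Aarav: 11:00–11:15.
Total common minutes: 15.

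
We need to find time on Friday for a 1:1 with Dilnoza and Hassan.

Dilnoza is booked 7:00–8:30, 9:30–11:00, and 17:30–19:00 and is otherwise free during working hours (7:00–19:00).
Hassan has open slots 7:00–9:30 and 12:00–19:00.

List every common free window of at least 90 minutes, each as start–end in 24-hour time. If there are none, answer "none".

Dilnoza free within 07:00–19:00: 08:30–09:30, 11:00–17:30.
Dilnoza ∩ Hassan: 08:30–09:30, 12:00–17:30.
Windows ≥ 90 min: 12:00–17:30.

12:00–17:30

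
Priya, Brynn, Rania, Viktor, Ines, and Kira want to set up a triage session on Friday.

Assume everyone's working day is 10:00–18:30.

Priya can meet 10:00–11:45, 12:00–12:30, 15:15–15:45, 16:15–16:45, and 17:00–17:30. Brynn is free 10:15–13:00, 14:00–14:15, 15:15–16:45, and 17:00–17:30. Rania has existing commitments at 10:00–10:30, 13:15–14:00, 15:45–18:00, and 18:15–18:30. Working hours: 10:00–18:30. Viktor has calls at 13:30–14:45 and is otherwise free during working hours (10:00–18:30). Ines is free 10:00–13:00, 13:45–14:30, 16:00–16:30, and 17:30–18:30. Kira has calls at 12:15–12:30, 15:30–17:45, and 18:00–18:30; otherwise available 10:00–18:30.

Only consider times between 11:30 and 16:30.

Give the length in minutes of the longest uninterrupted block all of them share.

15 minutes

Rania free within 10:00–18:30: 10:30–13:15, 14:00–15:45, 18:00–18:15.
Viktor free within 10:00–18:30: 10:00–13:30, 14:45–18:30.
Kira free within 10:00–18:30: 10:00–12:15, 12:30–15:30, 17:45–18:00.
Priya ∩ Brynn: 10:15–11:45, 12:00–12:30, 15:15–15:45, 16:15–16:45, 17:00–17:30.
Priya ∩ Brynn ∩ Rania: 10:30–11:45, 12:00–12:30, 15:15–15:45.
Priya ∩ Brynn ∩ Rania ∩ Viktor: 10:30–11:45, 12:00–12:30, 15:15–15:45.
Priya ∩ Brynn ∩ Rania ∩ Viktor ∩ Ines: 10:30–11:45, 12:00–12:30.
Priya ∩ Brynn ∩ Rania ∩ Viktor ∩ Ines ∩ Kira: 10:30–11:45, 12:00–12:15.
Restricted to 11:30–16:30: 11:30–11:45, 12:00–12:15.
Common window lengths: 15, 15 min; longest is 15.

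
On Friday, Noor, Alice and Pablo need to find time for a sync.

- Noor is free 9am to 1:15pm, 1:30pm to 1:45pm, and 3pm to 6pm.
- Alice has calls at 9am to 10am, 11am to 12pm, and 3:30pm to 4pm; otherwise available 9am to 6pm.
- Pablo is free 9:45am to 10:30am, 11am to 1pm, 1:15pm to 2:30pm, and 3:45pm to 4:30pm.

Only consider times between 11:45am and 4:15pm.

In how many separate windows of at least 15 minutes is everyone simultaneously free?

Alice free within 09:00–18:00: 10:00–11:00, 12:00–15:30, 16:00–18:00.
Noor ∩ Alice: 10:00–11:00, 12:00–13:15, 13:30–13:45, 15:00–15:30, 16:00–18:00.
Noor ∩ Alice ∩ Pablo: 10:00–10:30, 12:00–13:00, 13:30–13:45, 16:00–16:30.
Restricted to 11:45–16:15: 12:00–13:00, 13:30–13:45, 16:00–16:15.
Windows ≥ 15 min: 12:00–13:00, 13:30–13:45, 16:00–16:15.
That's 3 windows.

3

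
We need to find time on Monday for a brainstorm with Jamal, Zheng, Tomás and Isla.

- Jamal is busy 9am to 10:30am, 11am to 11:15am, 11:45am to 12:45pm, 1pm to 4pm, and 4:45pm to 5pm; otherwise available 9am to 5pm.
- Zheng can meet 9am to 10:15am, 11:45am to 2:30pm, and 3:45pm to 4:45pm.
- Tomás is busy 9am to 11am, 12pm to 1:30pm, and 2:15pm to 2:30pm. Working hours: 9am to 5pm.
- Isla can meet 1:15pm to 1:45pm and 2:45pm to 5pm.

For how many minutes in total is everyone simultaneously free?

Jamal free within 09:00–17:00: 10:30–11:00, 11:15–11:45, 12:45–13:00, 16:00–16:45.
Tomás free within 09:00–17:00: 11:00–12:00, 13:30–14:15, 14:30–17:00.
Jamal ∩ Zheng: 12:45–13:00, 16:00–16:45.
Jamal ∩ Zheng ∩ Tomás: 16:00–16:45.
Jamal ∩ Zheng ∩ Tomás ∩ Isla: 16:00–16:45.
Total common minutes: 45.

45 minutes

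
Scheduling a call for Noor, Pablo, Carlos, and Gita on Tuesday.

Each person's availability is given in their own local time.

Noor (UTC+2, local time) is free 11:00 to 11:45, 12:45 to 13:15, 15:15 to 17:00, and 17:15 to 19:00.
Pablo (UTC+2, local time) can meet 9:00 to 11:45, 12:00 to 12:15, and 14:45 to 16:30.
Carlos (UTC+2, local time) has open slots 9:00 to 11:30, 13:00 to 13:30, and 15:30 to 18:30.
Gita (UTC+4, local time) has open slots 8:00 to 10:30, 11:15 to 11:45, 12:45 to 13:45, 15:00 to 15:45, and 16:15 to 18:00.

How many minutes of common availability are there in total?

Noor → UTC: 09:00–09:45, 10:45–11:15, 13:15–15:00, 15:15–17:00.
Pablo → UTC: 07:00–09:45, 10:00–10:15, 12:45–14:30.
Carlos → UTC: 07:00–09:30, 11:00–11:30, 13:30–16:30.
Gita → UTC: 04:00–06:30, 07:15–07:45, 08:45–09:45, 11:00–11:45, 12:15–14:00.
Noor ∩ Pablo: 09:00–09:45, 13:15–14:30.
Noor ∩ Pablo ∩ Carlos: 09:00–09:30, 13:30–14:30.
Noor ∩ Pablo ∩ Carlos ∩ Gita: 09:00–09:30, 13:30–14:00.
Total common minutes: 30 + 30 = 60.

60 minutes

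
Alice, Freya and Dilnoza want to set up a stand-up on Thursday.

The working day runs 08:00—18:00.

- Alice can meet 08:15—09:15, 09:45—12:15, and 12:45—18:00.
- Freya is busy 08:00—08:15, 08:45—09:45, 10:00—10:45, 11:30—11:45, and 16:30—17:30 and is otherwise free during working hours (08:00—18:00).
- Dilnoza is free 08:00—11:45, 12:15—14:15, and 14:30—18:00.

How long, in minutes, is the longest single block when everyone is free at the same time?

Freya free within 08:00–18:00: 08:15–08:45, 09:45–10:00, 10:45–11:30, 11:45–16:30, 17:30–18:00.
Alice ∩ Freya: 08:15–08:45, 09:45–10:00, 10:45–11:30, 11:45–12:15, 12:45–16:30, 17:30–18:00.
Alice ∩ Freya ∩ Dilnoza: 08:15–08:45, 09:45–10:00, 10:45–11:30, 12:45–14:15, 14:30–16:30, 17:30–18:00.
Common window lengths: 30, 15, 45, 90, 120, 30 min; longest is 120.

120 minutes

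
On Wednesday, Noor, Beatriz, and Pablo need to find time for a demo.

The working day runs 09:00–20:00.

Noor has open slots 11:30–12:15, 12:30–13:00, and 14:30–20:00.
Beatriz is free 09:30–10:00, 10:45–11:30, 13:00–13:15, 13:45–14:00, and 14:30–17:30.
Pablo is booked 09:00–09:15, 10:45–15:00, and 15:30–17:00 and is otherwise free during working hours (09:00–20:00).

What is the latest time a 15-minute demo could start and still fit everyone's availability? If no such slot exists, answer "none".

Pablo free within 09:00–20:00: 09:15–10:45, 15:00–15:30, 17:00–20:00.
Noor ∩ Beatriz: 14:30–17:30.
Noor ∩ Beatriz ∩ Pablo: 15:00–15:30, 17:00–17:30.
Windows ≥ 15 min: 15:00–15:30, 17:00–17:30.
Latest start in the last window 17:00–17:30 is 17:30 − 15 min = 17:15.

17:15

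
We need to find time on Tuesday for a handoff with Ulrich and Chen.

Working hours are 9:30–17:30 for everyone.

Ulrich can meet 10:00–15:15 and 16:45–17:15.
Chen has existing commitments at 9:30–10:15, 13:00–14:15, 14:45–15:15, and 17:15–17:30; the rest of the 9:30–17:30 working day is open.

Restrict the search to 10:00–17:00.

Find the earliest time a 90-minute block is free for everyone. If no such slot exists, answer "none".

Chen free within 09:30–17:30: 10:15–13:00, 14:15–14:45, 15:15–17:15.
Ulrich ∩ Chen: 10:15–13:00, 14:15–14:45, 16:45–17:15.
Restricted to 10:00–17:00: 10:15–13:00, 14:15–14:45, 16:45–17:00.
Windows ≥ 90 min: 10:15–13:00.
Earliest such window starts at 10:15.

10:15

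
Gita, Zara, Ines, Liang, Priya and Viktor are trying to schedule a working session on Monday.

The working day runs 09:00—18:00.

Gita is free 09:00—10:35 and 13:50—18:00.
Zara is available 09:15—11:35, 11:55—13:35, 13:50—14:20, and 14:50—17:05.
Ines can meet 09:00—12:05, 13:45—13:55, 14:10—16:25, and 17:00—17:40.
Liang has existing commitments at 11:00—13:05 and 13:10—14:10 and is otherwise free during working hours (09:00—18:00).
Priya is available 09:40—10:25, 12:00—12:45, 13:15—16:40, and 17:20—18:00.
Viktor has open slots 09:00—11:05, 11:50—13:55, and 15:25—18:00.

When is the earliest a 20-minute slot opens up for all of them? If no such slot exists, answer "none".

09:40

Liang free within 09:00–18:00: 09:00–11:00, 13:05–13:10, 14:10–18:00.
Gita ∩ Zara: 09:15–10:35, 13:50–14:20, 14:50–17:05.
Gita ∩ Zara ∩ Ines: 09:15–10:35, 13:50–13:55, 14:10–14:20, 14:50–16:25, 17:00–17:05.
Gita ∩ Zara ∩ Ines ∩ Liang: 09:15–10:35, 14:10–14:20, 14:50–16:25, 17:00–17:05.
Gita ∩ Zara ∩ Ines ∩ Liang ∩ Priya: 09:40–10:25, 14:10–14:20, 14:50–16:25.
Gita ∩ Zara ∩ Ines ∩ Liang ∩ Priya ∩ Viktor: 09:40–10:25, 15:25–16:25.
Windows ≥ 20 min: 09:40–10:25, 15:25–16:25.
Earliest such window starts at 09:40.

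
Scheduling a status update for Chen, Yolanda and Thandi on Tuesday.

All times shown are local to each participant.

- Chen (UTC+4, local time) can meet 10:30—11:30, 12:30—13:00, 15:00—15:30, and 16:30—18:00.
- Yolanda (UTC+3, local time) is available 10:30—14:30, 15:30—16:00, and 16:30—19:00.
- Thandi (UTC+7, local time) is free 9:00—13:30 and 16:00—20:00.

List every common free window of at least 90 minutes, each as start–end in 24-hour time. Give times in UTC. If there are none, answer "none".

none

Chen → UTC: 06:30–07:30, 08:30–09:00, 11:00–11:30, 12:30–14:00.
Yolanda → UTC: 07:30–11:30, 12:30–13:00, 13:30–16:00.
Thandi → UTC: 02:00–06:30, 09:00–13:00.
Chen ∩ Yolanda: 08:30–09:00, 11:00–11:30, 12:30–13:00, 13:30–14:00.
Chen ∩ Yolanda ∩ Thandi: 11:00–11:30, 12:30–13:00.
Windows ≥ 90 min: (none).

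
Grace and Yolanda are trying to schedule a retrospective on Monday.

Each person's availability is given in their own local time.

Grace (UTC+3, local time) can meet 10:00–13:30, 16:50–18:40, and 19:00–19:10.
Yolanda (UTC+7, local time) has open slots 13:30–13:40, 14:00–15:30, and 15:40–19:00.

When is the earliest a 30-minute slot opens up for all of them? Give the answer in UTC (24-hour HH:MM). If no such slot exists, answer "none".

07:00

Grace → UTC: 07:00–10:30, 13:50–15:40, 16:00–16:10.
Yolanda → UTC: 06:30–06:40, 07:00–08:30, 08:40–12:00.
Grace ∩ Yolanda: 07:00–08:30, 08:40–10:30.
Windows ≥ 30 min: 07:00–08:30, 08:40–10:30.
Earliest such window starts at 07:00.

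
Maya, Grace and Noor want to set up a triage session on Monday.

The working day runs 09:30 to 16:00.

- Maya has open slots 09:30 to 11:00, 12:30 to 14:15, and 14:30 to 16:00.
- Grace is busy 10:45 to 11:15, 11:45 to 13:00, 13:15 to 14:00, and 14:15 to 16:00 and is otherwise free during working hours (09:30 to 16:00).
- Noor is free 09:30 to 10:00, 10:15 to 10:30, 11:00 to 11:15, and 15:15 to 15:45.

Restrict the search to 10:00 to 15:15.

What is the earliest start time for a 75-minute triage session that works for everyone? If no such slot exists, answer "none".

Grace free within 09:30–16:00: 09:30–10:45, 11:15–11:45, 13:00–13:15, 14:00–14:15.
Maya ∩ Grace: 09:30–10:45, 13:00–13:15, 14:00–14:15.
Maya ∩ Grace ∩ Noor: 09:30–10:00, 10:15–10:30.
Restricted to 10:00–15:15: 10:15–10:30.
Windows ≥ 75 min: (none).

none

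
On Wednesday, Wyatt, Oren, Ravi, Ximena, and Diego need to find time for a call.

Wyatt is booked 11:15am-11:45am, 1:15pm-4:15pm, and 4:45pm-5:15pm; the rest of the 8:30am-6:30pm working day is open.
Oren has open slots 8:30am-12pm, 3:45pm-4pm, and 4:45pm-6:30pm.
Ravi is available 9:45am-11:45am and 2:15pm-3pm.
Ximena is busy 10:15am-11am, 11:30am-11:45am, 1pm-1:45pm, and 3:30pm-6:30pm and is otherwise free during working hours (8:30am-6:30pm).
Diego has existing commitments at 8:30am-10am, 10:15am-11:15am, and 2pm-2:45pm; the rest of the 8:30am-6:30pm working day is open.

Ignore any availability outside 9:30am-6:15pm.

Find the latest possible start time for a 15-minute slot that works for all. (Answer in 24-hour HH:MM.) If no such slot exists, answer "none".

10:00

Wyatt free within 08:30–18:30: 08:30–11:15, 11:45–13:15, 16:15–16:45, 17:15–18:30.
Ximena free within 08:30–18:30: 08:30–10:15, 11:00–11:30, 11:45–13:00, 13:45–15:30.
Diego free within 08:30–18:30: 10:00–10:15, 11:15–14:00, 14:45–18:30.
Wyatt ∩ Oren: 08:30–11:15, 11:45–12:00, 17:15–18:30.
Wyatt ∩ Oren ∩ Ravi: 09:45–11:15.
Wyatt ∩ Oren ∩ Ravi ∩ Ximena: 09:45–10:15, 11:00–11:15.
Wyatt ∩ Oren ∩ Ravi ∩ Ximena ∩ Diego: 10:00–10:15.
Restricted to 09:30–18:15: 10:00–10:15.
Windows ≥ 15 min: 10:00–10:15.
Latest start in the last window 10:00–10:15 is 10:15 − 15 min = 10:00.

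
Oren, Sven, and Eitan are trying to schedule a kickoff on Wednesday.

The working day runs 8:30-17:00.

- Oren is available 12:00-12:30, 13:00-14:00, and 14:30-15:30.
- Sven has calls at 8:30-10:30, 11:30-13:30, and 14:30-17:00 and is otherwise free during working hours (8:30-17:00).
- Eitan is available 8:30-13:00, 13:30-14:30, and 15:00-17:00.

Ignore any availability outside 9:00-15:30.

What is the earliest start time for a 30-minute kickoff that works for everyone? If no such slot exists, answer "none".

13:30

Sven free within 08:30–17:00: 10:30–11:30, 13:30–14:30.
Oren ∩ Sven: 13:30–14:00.
Oren ∩ Sven ∩ Eitan: 13:30–14:00.
Restricted to 09:00–15:30: 13:30–14:00.
Windows ≥ 30 min: 13:30–14:00.
Earliest such window starts at 13:30.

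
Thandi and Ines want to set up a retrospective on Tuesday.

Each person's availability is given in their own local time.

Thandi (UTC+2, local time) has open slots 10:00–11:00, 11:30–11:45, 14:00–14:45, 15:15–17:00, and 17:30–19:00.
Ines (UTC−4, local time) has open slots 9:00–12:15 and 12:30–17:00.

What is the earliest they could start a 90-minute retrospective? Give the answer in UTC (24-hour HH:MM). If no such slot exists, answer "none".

13:15

Thandi → UTC: 08:00–09:00, 09:30–09:45, 12:00–12:45, 13:15–15:00, 15:30–17:00.
Ines → UTC: 13:00–16:15, 16:30–21:00.
Thandi ∩ Ines: 13:15–15:00, 15:30–16:15, 16:30–17:00.
Windows ≥ 90 min: 13:15–15:00.
Earliest such window starts at 13:15.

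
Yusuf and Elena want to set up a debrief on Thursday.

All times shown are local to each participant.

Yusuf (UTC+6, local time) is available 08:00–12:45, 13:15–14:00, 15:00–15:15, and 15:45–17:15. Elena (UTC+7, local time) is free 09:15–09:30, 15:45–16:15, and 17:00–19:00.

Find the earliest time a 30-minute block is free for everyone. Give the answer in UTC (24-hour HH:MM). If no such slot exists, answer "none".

10:00

Yusuf → UTC: 02:00–06:45, 07:15–08:00, 09:00–09:15, 09:45–11:15.
Elena → UTC: 02:15–02:30, 08:45–09:15, 10:00–12:00.
Yusuf ∩ Elena: 02:15–02:30, 09:00–09:15, 10:00–11:15.
Windows ≥ 30 min: 10:00–11:15.
Earliest such window starts at 10:00.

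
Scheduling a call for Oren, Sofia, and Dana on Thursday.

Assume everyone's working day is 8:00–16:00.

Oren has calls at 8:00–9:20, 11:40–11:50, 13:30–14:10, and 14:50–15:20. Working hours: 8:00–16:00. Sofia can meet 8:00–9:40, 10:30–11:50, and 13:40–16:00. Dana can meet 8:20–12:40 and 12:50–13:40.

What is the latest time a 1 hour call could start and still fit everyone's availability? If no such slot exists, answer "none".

10:40

Oren free within 08:00–16:00: 09:20–11:40, 11:50–13:30, 14:10–14:50, 15:20–16:00.
Oren ∩ Sofia: 09:20–09:40, 10:30–11:40, 14:10–14:50, 15:20–16:00.
Oren ∩ Sofia ∩ Dana: 09:20–09:40, 10:30–11:40.
Windows ≥ 60 min: 10:30–11:40.
Latest start in the last window 10:30–11:40 is 11:40 − 60 min = 10:40.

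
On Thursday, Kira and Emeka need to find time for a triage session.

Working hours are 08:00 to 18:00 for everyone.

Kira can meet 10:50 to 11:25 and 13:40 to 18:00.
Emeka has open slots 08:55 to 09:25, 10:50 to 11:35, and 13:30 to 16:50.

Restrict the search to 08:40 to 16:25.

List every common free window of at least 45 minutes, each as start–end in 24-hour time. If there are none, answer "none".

Kira ∩ Emeka: 10:50–11:25, 13:40–16:50.
Restricted to 08:40–16:25: 10:50–11:25, 13:40–16:25.
Windows ≥ 45 min: 13:40–16:25.

13:40–16:25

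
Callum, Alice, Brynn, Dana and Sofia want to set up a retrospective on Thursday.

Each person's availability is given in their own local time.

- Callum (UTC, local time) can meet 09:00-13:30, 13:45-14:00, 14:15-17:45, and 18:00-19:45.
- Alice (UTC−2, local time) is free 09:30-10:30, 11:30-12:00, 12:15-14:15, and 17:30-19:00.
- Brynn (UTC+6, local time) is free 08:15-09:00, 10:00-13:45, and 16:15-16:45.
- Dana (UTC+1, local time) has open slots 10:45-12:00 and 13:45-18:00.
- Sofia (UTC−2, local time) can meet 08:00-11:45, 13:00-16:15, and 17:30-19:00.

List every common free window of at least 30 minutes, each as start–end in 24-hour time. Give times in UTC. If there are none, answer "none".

none

Callum → UTC: 09:00–13:30, 13:45–14:00, 14:15–17:45, 18:00–19:45.
Alice → UTC: 11:30–12:30, 13:30–14:00, 14:15–16:15, 19:30–21:00.
Brynn → UTC: 02:15–03:00, 04:00–07:45, 10:15–10:45.
Dana → UTC: 09:45–11:00, 12:45–17:00.
Sofia → UTC: 10:00–13:45, 15:00–18:15, 19:30–21:00.
Callum ∩ Alice: 11:30–12:30, 13:45–14:00, 14:15–16:15, 19:30–19:45.
Callum ∩ Alice ∩ Brynn: (none).
Callum ∩ Alice ∩ Brynn ∩ Dana: (none).
Callum ∩ Alice ∩ Brynn ∩ Dana ∩ Sofia: (none).
Windows ≥ 30 min: (none).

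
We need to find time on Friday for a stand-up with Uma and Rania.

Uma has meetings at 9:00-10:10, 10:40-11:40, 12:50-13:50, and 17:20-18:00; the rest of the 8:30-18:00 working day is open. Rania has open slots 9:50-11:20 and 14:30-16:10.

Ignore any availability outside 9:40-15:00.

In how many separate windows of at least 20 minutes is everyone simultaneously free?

2

Uma free within 08:30–18:00: 08:30–09:00, 10:10–10:40, 11:40–12:50, 13:50–17:20.
Uma ∩ Rania: 10:10–10:40, 14:30–16:10.
Restricted to 09:40–15:00: 10:10–10:40, 14:30–15:00.
Windows ≥ 20 min: 10:10–10:40, 14:30–15:00.
That's 2 windows.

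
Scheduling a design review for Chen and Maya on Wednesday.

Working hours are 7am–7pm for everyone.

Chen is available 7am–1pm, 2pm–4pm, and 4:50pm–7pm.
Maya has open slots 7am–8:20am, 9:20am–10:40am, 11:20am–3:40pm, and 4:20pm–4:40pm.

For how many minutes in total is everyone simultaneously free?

360 minutes

Chen ∩ Maya: 07:00–08:20, 09:20–10:40, 11:20–13:00, 14:00–15:40.
Total common minutes: 80 + 80 + 100 + 100 = 360.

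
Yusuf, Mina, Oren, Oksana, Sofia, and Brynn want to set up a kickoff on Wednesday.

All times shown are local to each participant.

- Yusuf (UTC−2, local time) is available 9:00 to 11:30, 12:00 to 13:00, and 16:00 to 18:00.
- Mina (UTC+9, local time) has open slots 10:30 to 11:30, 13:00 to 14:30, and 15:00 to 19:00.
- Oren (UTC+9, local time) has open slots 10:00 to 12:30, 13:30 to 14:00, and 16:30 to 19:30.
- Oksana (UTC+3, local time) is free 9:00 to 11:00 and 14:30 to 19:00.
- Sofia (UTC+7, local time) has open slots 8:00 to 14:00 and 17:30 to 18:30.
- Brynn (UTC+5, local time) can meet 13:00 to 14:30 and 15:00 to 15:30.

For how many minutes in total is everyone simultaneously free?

0 minutes

Yusuf → UTC: 11:00–13:30, 14:00–15:00, 18:00–20:00.
Mina → UTC: 01:30–02:30, 04:00–05:30, 06:00–10:00.
Oren → UTC: 01:00–03:30, 04:30–05:00, 07:30–10:30.
Oksana → UTC: 06:00–08:00, 11:30–16:00.
Sofia → UTC: 01:00–07:00, 10:30–11:30.
Brynn → UTC: 08:00–09:30, 10:00–10:30.
Yusuf ∩ Mina: (none).
Yusuf ∩ Mina ∩ Oren: (none).
Yusuf ∩ Mina ∩ Oren ∩ Oksana: (none).
Yusuf ∩ Mina ∩ Oren ∩ Oksana ∩ Sofia: (none).
Yusuf ∩ Mina ∩ Oren ∩ Oksana ∩ Sofia ∩ Brynn: (none).
Total common minutes: 0.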